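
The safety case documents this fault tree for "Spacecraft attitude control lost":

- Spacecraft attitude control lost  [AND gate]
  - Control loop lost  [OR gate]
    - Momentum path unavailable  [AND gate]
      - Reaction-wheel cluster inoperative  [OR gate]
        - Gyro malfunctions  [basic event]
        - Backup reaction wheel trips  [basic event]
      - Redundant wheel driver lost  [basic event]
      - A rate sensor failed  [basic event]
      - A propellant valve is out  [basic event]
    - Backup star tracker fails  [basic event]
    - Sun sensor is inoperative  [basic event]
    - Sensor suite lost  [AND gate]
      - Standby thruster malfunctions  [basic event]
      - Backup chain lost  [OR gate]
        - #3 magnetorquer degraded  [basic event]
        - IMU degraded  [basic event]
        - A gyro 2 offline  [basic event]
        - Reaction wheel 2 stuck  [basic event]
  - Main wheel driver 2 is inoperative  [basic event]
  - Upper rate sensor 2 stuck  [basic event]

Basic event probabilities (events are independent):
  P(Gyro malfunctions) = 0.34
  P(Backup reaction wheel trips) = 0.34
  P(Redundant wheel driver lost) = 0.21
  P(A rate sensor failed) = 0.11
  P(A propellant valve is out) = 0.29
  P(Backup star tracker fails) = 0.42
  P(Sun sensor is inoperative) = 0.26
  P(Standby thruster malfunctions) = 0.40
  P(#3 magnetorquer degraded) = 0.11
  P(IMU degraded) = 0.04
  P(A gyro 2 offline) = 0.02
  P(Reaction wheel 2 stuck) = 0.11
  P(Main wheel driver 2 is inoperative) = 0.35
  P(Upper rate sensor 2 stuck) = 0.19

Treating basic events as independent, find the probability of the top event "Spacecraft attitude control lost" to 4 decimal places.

P(Reaction-wheel cluster inoperative) [OR] = 1 − (1−0.34) × (1−0.34) = 0.564400
P(Momentum path unavailable) [AND] = 0.564400 × 0.21 × 0.11 × 0.29 = 0.003781
P(Backup chain lost) [OR] = 1 − (1−0.11) × (1−0.04) × (1−0.02) × (1−0.11) = 0.254792
P(Sensor suite lost) [AND] = 0.40 × 0.254792 = 0.101917
P(Control loop lost) [OR] = 1 − (1−0.003781) × (1−0.42) × (1−0.26) × (1−0.101917) = 0.616000
P(Spacecraft attitude control lost) [AND] = 0.616000 × 0.35 × 0.19 = 0.040964
Rounded to 4 decimal places: P(Spacecraft attitude control lost) ≈ 0.0410.

0.0410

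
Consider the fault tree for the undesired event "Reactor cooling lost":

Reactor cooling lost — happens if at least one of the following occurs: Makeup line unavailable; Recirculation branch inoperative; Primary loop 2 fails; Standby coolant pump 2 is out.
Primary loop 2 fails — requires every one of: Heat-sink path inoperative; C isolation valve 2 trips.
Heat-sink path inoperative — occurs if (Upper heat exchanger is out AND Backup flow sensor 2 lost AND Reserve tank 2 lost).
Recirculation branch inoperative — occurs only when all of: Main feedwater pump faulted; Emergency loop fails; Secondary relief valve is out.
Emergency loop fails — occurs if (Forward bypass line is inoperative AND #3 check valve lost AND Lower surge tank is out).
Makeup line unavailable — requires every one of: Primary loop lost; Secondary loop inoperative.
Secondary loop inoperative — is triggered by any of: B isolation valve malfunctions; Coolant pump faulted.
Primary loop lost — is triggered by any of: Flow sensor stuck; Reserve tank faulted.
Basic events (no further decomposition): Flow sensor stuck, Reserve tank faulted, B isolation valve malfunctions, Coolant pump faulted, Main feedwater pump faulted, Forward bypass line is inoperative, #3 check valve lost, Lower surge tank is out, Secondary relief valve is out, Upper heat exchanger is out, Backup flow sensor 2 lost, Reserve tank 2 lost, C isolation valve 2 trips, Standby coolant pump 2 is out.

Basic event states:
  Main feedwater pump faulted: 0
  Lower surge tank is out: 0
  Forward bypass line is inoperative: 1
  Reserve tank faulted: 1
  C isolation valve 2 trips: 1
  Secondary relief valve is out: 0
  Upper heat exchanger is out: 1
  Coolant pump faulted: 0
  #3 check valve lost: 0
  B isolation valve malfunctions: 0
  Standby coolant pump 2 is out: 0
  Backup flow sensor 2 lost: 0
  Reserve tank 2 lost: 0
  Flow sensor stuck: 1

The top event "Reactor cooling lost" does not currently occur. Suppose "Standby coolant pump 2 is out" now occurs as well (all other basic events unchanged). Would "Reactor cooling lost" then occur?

Yes

Counterfactual: set "Standby coolant pump 2 is out" to occurred.
Primary loop lost [OR]: Flow sensor stuck=occurs, Reserve tank faulted=occurs → at least one input occurs → occurs.
Secondary loop inoperative [OR]: B isolation valve malfunctions=not, Coolant pump faulted=not → no input occurs → does not occur.
Makeup line unavailable [AND]: Primary loop lost=occurs, Secondary loop inoperative=not → not all inputs occur → does not occur.
Emergency loop fails [AND]: Forward bypass line is inoperative=occurs, #3 check valve lost=not, Lower surge tank is out=not → not all inputs occur → does not occur.
Recirculation branch inoperative [AND]: Main feedwater pump faulted=not, Emergency loop fails=not, Secondary relief valve is out=not → not all inputs occur → does not occur.
Heat-sink path inoperative [AND]: Upper heat exchanger is out=occurs, Backup flow sensor 2 lost=not, Reserve tank 2 lost=not → not all inputs occur → does not occur.
Primary loop 2 fails [AND]: Heat-sink path inoperative=not, C isolation valve 2 trips=occurs → not all inputs occur → does not occur.
Reactor cooling lost [OR]: Makeup line unavailable=not, Recirculation branch inoperative=not, Primary loop 2 fails=not, Standby coolant pump 2 is out=occurs → at least one input occurs → occurs.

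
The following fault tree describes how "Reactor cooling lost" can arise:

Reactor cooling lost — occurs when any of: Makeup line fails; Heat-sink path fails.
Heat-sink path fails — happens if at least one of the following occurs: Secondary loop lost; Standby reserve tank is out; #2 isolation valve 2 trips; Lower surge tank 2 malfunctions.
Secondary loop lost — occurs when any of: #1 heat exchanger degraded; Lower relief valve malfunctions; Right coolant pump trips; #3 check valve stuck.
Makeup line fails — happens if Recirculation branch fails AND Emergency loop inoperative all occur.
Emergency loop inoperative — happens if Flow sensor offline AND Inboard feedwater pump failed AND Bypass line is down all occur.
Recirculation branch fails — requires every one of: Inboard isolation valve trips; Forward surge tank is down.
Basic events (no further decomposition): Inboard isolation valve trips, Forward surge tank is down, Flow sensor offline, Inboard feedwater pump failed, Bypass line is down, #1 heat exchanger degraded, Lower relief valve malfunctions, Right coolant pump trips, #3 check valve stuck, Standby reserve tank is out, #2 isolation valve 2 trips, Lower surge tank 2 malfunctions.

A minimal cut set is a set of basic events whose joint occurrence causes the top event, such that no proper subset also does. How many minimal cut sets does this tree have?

8

Recirculation branch fails [AND]: one cut set from each child combined → 1 × 1 = 1 cut set(s).
Emergency loop inoperative [AND]: one cut set from each child combined → 1 × 1 × 1 = 1 cut set(s).
Makeup line fails [AND]: one cut set from each child combined → 1 × 1 = 1 cut set(s).
Secondary loop lost [OR]: union of children's cut sets → 4 cut set(s).
Heat-sink path fails [OR]: union of children's cut sets → 7 cut set(s).
Reactor cooling lost [OR]: union of children's cut sets → 8 cut set(s).
Minimal cut sets: {Bypass line is down, Flow sensor offline, Forward surge tank is down, Inboard feedwater pump failed, Inboard isolation valve trips}; {#1 heat exchanger degraded}; {Lower relief valve malfunctions}; {Right coolant pump trips}; {#3 check valve stuck}; {Standby reserve tank is out}; {#2 isolation valve 2 trips}; {Lower surge tank 2 malfunctions}.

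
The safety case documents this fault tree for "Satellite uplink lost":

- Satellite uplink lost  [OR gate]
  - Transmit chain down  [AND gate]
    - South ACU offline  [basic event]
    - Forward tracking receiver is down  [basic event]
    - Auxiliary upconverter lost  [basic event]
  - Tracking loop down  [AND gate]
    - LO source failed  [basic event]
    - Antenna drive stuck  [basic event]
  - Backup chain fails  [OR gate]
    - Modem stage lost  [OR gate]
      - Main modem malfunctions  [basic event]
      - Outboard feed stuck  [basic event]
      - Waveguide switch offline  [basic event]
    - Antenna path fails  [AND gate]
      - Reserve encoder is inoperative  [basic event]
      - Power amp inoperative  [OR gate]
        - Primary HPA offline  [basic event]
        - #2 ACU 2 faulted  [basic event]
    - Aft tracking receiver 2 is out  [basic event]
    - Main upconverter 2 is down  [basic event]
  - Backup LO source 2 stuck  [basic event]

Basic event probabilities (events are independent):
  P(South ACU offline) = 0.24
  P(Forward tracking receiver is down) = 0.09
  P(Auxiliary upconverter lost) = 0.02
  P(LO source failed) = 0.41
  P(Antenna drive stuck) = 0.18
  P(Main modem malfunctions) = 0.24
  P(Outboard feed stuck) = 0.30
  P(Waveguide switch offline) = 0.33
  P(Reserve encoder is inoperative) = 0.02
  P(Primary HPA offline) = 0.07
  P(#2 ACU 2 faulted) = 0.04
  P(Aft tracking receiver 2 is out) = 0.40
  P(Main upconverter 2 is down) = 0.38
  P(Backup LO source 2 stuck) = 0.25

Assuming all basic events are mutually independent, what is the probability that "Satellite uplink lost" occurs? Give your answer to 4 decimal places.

P(Transmit chain down) [AND] = 0.24 × 0.09 × 0.02 = 0.000432
P(Tracking loop down) [AND] = 0.41 × 0.18 = 0.073800
P(Modem stage lost) [OR] = 1 − (1−0.24) × (1−0.30) × (1−0.33) = 0.643560
P(Power amp inoperative) [OR] = 1 − (1−0.07) × (1−0.04) = 0.107200
P(Antenna path fails) [AND] = 0.02 × 0.107200 = 0.002144
P(Backup chain fails) [OR] = 1 − (1−0.643560) × (1−0.002144) × (1−0.40) × (1−0.38) = 0.867689
P(Satellite uplink lost) [OR] = 1 − (1−0.000432) × (1−0.073800) × (1−0.867689) × (1−0.25) = 0.908130
Rounded to 4 decimal places: P(Satellite uplink lost) ≈ 0.9081.

0.9081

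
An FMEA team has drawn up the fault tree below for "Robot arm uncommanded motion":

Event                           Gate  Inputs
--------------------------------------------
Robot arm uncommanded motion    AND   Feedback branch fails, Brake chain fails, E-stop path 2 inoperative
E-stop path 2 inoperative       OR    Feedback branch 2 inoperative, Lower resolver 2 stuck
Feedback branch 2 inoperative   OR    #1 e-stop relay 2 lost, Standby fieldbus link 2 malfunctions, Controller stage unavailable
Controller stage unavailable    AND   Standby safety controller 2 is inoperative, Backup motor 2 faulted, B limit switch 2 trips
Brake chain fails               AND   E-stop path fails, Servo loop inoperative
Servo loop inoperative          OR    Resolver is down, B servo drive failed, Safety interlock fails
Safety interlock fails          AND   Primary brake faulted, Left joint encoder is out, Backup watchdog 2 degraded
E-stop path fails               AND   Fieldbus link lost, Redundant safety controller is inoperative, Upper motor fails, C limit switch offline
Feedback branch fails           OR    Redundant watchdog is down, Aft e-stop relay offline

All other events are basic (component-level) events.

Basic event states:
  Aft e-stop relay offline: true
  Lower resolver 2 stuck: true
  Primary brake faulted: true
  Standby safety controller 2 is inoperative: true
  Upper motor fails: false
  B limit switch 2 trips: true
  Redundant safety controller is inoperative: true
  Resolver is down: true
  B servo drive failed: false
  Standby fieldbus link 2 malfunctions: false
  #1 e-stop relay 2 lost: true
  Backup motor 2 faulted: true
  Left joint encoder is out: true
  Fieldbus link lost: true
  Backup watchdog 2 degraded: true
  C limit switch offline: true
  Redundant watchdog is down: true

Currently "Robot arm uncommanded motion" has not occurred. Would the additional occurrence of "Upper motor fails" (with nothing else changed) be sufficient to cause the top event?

Counterfactual: set "Upper motor fails" to occurred.
Feedback branch fails [OR]: Redundant watchdog is down=occurs, Aft e-stop relay offline=occurs → at least one input occurs → occurs.
E-stop path fails [AND]: Fieldbus link lost=occurs, Redundant safety controller is inoperative=occurs, Upper motor fails=occurs, C limit switch offline=occurs → all inputs occur → occurs.
Safety interlock fails [AND]: Primary brake faulted=occurs, Left joint encoder is out=occurs, Backup watchdog 2 degraded=occurs → all inputs occur → occurs.
Servo loop inoperative [OR]: Resolver is down=occurs, B servo drive failed=not, Safety interlock fails=occurs → at least one input occurs → occurs.
Brake chain fails [AND]: E-stop path fails=occurs, Servo loop inoperative=occurs → all inputs occur → occurs.
Controller stage unavailable [AND]: Standby safety controller 2 is inoperative=occurs, Backup motor 2 faulted=occurs, B limit switch 2 trips=occurs → all inputs occur → occurs.
Feedback branch 2 inoperative [OR]: #1 e-stop relay 2 lost=occurs, Standby fieldbus link 2 malfunctions=not, Controller stage unavailable=occurs → at least one input occurs → occurs.
E-stop path 2 inoperative [OR]: Feedback branch 2 inoperative=occurs, Lower resolver 2 stuck=occurs → at least one input occurs → occurs.
Robot arm uncommanded motion [AND]: Feedback branch fails=occurs, Brake chain fails=occurs, E-stop path 2 inoperative=occurs → all inputs occur → occurs.

Yes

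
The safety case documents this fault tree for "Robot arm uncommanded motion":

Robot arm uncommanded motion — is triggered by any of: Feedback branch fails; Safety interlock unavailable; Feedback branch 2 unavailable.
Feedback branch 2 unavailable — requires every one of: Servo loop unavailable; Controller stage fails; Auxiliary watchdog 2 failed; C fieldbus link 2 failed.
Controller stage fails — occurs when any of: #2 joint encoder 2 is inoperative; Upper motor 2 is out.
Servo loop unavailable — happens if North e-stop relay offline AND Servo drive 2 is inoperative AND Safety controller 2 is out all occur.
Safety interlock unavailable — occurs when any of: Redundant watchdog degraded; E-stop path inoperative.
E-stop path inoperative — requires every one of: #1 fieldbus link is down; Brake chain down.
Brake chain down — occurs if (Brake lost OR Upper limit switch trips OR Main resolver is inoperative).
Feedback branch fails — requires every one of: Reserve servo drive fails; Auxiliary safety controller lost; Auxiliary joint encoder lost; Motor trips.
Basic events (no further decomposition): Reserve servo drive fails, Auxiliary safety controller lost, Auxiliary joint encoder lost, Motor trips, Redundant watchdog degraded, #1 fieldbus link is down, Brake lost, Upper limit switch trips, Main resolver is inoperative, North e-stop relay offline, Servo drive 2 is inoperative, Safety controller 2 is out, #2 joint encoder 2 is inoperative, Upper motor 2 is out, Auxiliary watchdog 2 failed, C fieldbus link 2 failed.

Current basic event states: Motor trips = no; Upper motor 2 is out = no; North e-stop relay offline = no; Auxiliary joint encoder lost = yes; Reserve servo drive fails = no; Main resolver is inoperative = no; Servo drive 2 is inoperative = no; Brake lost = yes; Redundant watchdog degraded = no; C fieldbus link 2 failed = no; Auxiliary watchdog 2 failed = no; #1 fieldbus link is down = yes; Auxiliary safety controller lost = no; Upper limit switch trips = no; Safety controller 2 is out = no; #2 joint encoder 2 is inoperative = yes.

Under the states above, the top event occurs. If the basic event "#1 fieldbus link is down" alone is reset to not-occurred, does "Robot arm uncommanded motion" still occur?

No

Counterfactual: set "#1 fieldbus link is down" to not occurred.
Feedback branch fails [AND]: Reserve servo drive fails=not, Auxiliary safety controller lost=not, Auxiliary joint encoder lost=occurs, Motor trips=not → not all inputs occur → does not occur.
Brake chain down [OR]: Brake lost=occurs, Upper limit switch trips=not, Main resolver is inoperative=not → at least one input occurs → occurs.
E-stop path inoperative [AND]: #1 fieldbus link is down=not, Brake chain down=occurs → not all inputs occur → does not occur.
Safety interlock unavailable [OR]: Redundant watchdog degraded=not, E-stop path inoperative=not → no input occurs → does not occur.
Servo loop unavailable [AND]: North e-stop relay offline=not, Servo drive 2 is inoperative=not, Safety controller 2 is out=not → not all inputs occur → does not occur.
Controller stage fails [OR]: #2 joint encoder 2 is inoperative=occurs, Upper motor 2 is out=not → at least one input occurs → occurs.
Feedback branch 2 unavailable [AND]: Servo loop unavailable=not, Controller stage fails=occurs, Auxiliary watchdog 2 failed=not, C fieldbus link 2 failed=not → not all inputs occur → does not occur.
Robot arm uncommanded motion [OR]: Feedback branch fails=not, Safety interlock unavailable=not, Feedback branch 2 unavailable=not → no input occurs → does not occur.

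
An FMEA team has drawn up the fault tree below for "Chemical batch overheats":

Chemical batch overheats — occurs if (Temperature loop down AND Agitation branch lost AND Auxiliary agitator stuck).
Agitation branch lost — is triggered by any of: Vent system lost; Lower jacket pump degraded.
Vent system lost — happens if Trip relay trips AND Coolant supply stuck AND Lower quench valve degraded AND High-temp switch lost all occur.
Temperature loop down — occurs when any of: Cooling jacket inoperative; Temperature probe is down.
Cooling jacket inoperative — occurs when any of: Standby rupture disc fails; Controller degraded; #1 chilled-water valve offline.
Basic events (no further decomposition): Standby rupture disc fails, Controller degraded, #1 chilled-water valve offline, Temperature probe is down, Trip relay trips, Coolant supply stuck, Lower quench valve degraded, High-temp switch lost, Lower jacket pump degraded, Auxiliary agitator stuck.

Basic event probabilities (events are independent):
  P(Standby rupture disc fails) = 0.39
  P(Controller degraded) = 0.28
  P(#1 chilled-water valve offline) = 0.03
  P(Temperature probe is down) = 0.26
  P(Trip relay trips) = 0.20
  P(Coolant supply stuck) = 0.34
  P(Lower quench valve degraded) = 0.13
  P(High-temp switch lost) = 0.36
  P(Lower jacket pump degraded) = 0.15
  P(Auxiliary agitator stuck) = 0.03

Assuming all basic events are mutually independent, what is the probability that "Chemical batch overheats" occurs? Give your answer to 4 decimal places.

0.0031

P(Cooling jacket inoperative) [OR] = 1 − (1−0.39) × (1−0.28) × (1−0.03) = 0.573976
P(Temperature loop down) [OR] = 1 − (1−0.573976) × (1−0.26) = 0.684742
P(Vent system lost) [AND] = 0.20 × 0.34 × 0.13 × 0.36 = 0.003182
P(Agitation branch lost) [OR] = 1 − (1−0.003182) × (1−0.15) = 0.152705
P(Chemical batch overheats) [AND] = 0.684742 × 0.152705 × 0.03 = 0.003137
Rounded to 4 decimal places: P(Chemical batch overheats) ≈ 0.0031.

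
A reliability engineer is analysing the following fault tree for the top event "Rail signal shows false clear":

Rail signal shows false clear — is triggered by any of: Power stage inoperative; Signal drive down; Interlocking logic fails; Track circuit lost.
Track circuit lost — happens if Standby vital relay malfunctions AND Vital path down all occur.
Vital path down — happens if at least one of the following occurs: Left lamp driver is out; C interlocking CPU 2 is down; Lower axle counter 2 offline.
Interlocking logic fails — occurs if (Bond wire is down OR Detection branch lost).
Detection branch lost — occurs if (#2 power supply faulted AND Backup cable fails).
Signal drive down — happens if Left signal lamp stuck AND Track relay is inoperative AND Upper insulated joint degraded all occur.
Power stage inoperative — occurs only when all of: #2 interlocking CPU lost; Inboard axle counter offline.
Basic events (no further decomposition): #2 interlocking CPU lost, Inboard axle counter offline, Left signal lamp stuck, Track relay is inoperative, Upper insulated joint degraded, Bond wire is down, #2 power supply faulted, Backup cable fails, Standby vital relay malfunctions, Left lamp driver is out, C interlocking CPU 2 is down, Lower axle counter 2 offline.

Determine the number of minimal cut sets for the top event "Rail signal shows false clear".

Power stage inoperative [AND]: one cut set from each child combined → 1 × 1 = 1 cut set(s).
Signal drive down [AND]: one cut set from each child combined → 1 × 1 × 1 = 1 cut set(s).
Detection branch lost [AND]: one cut set from each child combined → 1 × 1 = 1 cut set(s).
Interlocking logic fails [OR]: union of children's cut sets → 2 cut set(s).
Vital path down [OR]: union of children's cut sets → 3 cut set(s).
Track circuit lost [AND]: one cut set from each child combined → 1 × 3 = 3 cut set(s).
Rail signal shows false clear [OR]: union of children's cut sets → 7 cut set(s).
Minimal cut sets: {#2 interlocking CPU lost, Inboard axle counter offline}; {Left signal lamp stuck, Track relay is inoperative, Upper insulated joint degraded}; {Bond wire is down}; {#2 power supply faulted, Backup cable fails}; {Left lamp driver is out, Standby vital relay malfunctions}; {C interlocking CPU 2 is down, Standby vital relay malfunctions}; {Lower axle counter 2 offline, Standby vital relay malfunctions}.

7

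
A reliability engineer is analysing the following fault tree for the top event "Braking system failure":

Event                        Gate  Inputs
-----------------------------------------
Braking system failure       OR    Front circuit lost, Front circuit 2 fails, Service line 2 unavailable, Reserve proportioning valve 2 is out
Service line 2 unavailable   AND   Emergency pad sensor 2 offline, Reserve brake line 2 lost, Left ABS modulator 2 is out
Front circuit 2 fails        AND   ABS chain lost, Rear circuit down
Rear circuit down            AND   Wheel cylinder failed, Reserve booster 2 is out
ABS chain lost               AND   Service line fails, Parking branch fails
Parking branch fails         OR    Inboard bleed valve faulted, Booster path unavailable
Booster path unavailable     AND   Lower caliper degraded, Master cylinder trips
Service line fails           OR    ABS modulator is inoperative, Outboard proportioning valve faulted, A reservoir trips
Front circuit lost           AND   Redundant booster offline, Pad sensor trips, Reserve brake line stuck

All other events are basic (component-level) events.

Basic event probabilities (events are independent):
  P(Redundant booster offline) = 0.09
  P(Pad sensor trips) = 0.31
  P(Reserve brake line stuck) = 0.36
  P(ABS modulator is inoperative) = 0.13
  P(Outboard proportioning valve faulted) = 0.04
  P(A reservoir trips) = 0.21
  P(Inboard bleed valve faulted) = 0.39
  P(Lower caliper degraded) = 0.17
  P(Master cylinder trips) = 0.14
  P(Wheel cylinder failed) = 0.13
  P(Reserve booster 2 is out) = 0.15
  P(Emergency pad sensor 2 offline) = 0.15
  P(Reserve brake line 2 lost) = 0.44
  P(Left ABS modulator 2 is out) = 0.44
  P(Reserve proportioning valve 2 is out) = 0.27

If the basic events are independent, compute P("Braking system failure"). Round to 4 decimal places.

0.3002

P(Front circuit lost) [AND] = 0.09 × 0.31 × 0.36 = 0.010044
P(Service line fails) [OR] = 1 − (1−0.13) × (1−0.04) × (1−0.21) = 0.340192
P(Booster path unavailable) [AND] = 0.17 × 0.14 = 0.023800
P(Parking branch fails) [OR] = 1 − (1−0.39) × (1−0.023800) = 0.404518
P(ABS chain lost) [AND] = 0.340192 × 0.404518 = 0.137614
P(Rear circuit down) [AND] = 0.13 × 0.15 = 0.019500
P(Front circuit 2 fails) [AND] = 0.137614 × 0.019500 = 0.002683
P(Service line 2 unavailable) [AND] = 0.15 × 0.44 × 0.44 = 0.029040
P(Braking system failure) [OR] = 1 − (1−0.010044) × (1−0.002683) × (1−0.029040) × (1−0.27) = 0.300201
Rounded to 4 decimal places: P(Braking system failure) ≈ 0.3002.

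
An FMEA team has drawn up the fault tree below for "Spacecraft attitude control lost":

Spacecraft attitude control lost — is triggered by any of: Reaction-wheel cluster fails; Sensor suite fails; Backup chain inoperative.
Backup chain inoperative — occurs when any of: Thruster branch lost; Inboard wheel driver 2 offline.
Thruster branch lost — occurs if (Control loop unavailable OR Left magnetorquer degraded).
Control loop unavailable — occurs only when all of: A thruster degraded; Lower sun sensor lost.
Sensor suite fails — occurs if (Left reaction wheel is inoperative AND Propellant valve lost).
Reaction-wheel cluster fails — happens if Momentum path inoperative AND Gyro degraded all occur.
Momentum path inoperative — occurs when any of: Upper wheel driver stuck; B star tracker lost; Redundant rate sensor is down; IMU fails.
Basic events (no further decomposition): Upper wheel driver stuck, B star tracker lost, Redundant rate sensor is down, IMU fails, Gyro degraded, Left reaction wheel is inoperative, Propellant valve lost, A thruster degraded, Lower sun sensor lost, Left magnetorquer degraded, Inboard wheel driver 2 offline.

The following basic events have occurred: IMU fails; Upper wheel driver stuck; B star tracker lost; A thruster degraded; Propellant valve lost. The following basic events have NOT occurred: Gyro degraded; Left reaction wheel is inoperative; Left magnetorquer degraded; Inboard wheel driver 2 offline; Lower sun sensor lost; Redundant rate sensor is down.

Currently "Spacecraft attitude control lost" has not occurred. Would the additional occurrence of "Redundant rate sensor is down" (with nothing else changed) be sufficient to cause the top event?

No

Counterfactual: set "Redundant rate sensor is down" to occurred.
Momentum path inoperative [OR]: Upper wheel driver stuck=occurs, B star tracker lost=occurs, Redundant rate sensor is down=occurs, IMU fails=occurs → at least one input occurs → occurs.
Reaction-wheel cluster fails [AND]: Momentum path inoperative=occurs, Gyro degraded=not → not all inputs occur → does not occur.
Sensor suite fails [AND]: Left reaction wheel is inoperative=not, Propellant valve lost=occurs → not all inputs occur → does not occur.
Control loop unavailable [AND]: A thruster degraded=occurs, Lower sun sensor lost=not → not all inputs occur → does not occur.
Thruster branch lost [OR]: Control loop unavailable=not, Left magnetorquer degraded=not → no input occurs → does not occur.
Backup chain inoperative [OR]: Thruster branch lost=not, Inboard wheel driver 2 offline=not → no input occurs → does not occur.
Spacecraft attitude control lost [OR]: Reaction-wheel cluster fails=not, Sensor suite fails=not, Backup chain inoperative=not → no input occurs → does not occur.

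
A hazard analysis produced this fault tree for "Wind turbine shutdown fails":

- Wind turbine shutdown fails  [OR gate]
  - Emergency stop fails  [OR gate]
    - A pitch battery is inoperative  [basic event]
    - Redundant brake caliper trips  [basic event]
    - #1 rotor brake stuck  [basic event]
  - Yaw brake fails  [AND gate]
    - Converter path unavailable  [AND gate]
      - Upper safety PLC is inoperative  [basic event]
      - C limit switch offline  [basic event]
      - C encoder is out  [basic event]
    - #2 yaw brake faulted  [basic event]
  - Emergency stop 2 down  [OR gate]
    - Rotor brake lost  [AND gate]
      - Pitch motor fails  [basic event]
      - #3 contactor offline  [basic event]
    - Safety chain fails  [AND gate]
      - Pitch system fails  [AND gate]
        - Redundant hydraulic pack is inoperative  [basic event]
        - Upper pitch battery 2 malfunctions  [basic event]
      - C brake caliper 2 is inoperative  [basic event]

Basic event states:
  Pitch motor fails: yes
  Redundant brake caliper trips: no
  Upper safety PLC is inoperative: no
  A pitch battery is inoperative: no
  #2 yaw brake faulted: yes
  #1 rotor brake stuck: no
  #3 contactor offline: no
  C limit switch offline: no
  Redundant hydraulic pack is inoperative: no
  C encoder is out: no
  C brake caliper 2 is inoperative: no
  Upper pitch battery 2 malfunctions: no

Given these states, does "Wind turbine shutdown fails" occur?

No

Emergency stop fails [OR]: A pitch battery is inoperative=not, Redundant brake caliper trips=not, #1 rotor brake stuck=not → no input occurs → does not occur.
Converter path unavailable [AND]: Upper safety PLC is inoperative=not, C limit switch offline=not, C encoder is out=not → not all inputs occur → does not occur.
Yaw brake fails [AND]: Converter path unavailable=not, #2 yaw brake faulted=occurs → not all inputs occur → does not occur.
Rotor brake lost [AND]: Pitch motor fails=occurs, #3 contactor offline=not → not all inputs occur → does not occur.
Pitch system fails [AND]: Redundant hydraulic pack is inoperative=not, Upper pitch battery 2 malfunctions=not → not all inputs occur → does not occur.
Safety chain fails [AND]: Pitch system fails=not, C brake caliper 2 is inoperative=not → not all inputs occur → does not occur.
Emergency stop 2 down [OR]: Rotor brake lost=not, Safety chain fails=not → no input occurs → does not occur.
Wind turbine shutdown fails [OR]: Emergency stop fails=not, Yaw brake fails=not, Emergency stop 2 down=not → no input occurs → does not occur.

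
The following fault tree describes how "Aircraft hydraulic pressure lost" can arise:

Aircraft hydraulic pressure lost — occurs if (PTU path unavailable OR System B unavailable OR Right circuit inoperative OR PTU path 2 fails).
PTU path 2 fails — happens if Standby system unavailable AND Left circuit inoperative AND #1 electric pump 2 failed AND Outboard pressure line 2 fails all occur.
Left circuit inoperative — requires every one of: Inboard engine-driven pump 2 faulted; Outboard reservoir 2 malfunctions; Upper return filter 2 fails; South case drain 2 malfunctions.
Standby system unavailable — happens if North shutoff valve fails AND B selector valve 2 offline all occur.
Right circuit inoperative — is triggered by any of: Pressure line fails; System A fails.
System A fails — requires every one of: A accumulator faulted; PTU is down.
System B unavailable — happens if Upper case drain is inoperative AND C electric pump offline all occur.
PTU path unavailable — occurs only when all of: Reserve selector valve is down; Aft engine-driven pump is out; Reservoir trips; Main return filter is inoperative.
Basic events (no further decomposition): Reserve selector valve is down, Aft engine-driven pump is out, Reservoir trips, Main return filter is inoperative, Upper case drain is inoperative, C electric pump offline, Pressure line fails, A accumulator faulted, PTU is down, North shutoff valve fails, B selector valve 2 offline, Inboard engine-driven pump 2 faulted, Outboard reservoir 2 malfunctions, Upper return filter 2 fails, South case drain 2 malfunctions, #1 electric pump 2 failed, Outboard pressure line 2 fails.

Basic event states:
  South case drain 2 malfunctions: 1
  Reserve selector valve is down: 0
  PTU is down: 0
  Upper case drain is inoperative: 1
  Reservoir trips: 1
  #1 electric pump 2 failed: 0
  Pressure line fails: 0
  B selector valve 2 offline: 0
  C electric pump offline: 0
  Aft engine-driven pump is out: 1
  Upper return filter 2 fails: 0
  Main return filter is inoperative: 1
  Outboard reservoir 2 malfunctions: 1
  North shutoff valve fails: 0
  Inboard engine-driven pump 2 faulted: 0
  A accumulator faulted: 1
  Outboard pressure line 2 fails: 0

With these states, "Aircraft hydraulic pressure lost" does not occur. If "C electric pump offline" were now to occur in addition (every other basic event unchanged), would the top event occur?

Counterfactual: set "C electric pump offline" to occurred.
PTU path unavailable [AND]: Reserve selector valve is down=not, Aft engine-driven pump is out=occurs, Reservoir trips=occurs, Main return filter is inoperative=occurs → not all inputs occur → does not occur.
System B unavailable [AND]: Upper case drain is inoperative=occurs, C electric pump offline=occurs → all inputs occur → occurs.
System A fails [AND]: A accumulator faulted=occurs, PTU is down=not → not all inputs occur → does not occur.
Right circuit inoperative [OR]: Pressure line fails=not, System A fails=not → no input occurs → does not occur.
Standby system unavailable [AND]: North shutoff valve fails=not, B selector valve 2 offline=not → not all inputs occur → does not occur.
Left circuit inoperative [AND]: Inboard engine-driven pump 2 faulted=not, Outboard reservoir 2 malfunctions=occurs, Upper return filter 2 fails=not, South case drain 2 malfunctions=occurs → not all inputs occur → does not occur.
PTU path 2 fails [AND]: Standby system unavailable=not, Left circuit inoperative=not, #1 electric pump 2 failed=not, Outboard pressure line 2 fails=not → not all inputs occur → does not occur.
Aircraft hydraulic pressure lost [OR]: PTU path unavailable=not, System B unavailable=occurs, Right circuit inoperative=not, PTU path 2 fails=not → at least one input occurs → occurs.

Yes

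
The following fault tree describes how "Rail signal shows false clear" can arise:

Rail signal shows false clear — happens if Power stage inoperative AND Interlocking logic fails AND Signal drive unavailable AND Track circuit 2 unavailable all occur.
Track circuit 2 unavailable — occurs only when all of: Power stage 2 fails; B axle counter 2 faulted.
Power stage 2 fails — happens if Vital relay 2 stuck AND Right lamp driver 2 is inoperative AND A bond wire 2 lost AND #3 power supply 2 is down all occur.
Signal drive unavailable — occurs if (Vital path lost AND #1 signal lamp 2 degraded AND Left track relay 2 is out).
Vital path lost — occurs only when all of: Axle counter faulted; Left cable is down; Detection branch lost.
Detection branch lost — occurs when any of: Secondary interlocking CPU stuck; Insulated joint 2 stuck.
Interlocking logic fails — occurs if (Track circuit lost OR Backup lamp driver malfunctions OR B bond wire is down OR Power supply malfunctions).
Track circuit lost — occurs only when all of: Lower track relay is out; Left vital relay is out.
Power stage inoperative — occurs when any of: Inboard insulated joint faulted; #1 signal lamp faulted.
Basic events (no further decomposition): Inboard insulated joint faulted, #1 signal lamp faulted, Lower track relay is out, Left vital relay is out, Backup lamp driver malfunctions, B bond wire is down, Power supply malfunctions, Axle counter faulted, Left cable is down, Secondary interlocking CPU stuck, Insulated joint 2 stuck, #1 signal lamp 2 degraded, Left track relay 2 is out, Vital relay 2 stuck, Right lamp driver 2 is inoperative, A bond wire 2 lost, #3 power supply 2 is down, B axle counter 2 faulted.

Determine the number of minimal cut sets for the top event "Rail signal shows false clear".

16

Power stage inoperative [OR]: union of children's cut sets → 2 cut set(s).
Track circuit lost [AND]: one cut set from each child combined → 1 × 1 = 1 cut set(s).
Interlocking logic fails [OR]: union of children's cut sets → 4 cut set(s).
Detection branch lost [OR]: union of children's cut sets → 2 cut set(s).
Vital path lost [AND]: one cut set from each child combined → 1 × 1 × 2 = 2 cut set(s).
Signal drive unavailable [AND]: one cut set from each child combined → 2 × 1 × 1 = 2 cut set(s).
Power stage 2 fails [AND]: one cut set from each child combined → 1 × 1 × 1 × 1 = 1 cut set(s).
Track circuit 2 unavailable [AND]: one cut set from each child combined → 1 × 1 = 1 cut set(s).
Rail signal shows false clear [AND]: one cut set from each child combined → 2 × 4 × 2 × 1 = 16 cut set(s).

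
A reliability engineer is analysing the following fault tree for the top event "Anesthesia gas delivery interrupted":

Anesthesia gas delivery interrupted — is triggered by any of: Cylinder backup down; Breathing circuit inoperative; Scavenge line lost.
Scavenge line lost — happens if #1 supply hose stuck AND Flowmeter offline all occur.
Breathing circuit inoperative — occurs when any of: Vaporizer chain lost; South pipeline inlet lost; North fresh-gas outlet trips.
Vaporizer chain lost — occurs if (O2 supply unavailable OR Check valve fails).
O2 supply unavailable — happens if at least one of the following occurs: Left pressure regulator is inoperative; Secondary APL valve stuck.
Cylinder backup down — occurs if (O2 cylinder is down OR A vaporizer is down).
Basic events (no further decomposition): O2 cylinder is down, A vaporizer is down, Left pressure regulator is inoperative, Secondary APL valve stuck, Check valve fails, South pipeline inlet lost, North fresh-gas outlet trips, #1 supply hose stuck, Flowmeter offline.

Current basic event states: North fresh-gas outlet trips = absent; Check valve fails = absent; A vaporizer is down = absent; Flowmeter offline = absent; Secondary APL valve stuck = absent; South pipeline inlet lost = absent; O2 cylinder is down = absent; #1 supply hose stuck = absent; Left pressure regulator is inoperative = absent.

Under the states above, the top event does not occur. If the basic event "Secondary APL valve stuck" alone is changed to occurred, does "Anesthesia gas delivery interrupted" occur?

Counterfactual: set "Secondary APL valve stuck" to occurred.
Cylinder backup down [OR]: O2 cylinder is down=not, A vaporizer is down=not → no input occurs → does not occur.
O2 supply unavailable [OR]: Left pressure regulator is inoperative=not, Secondary APL valve stuck=occurs → at least one input occurs → occurs.
Vaporizer chain lost [OR]: O2 supply unavailable=occurs, Check valve fails=not → at least one input occurs → occurs.
Breathing circuit inoperative [OR]: Vaporizer chain lost=occurs, South pipeline inlet lost=not, North fresh-gas outlet trips=not → at least one input occurs → occurs.
Scavenge line lost [AND]: #1 supply hose stuck=not, Flowmeter offline=not → not all inputs occur → does not occur.
Anesthesia gas delivery interrupted [OR]: Cylinder backup down=not, Breathing circuit inoperative=occurs, Scavenge line lost=not → at least one input occurs → occurs.

Yes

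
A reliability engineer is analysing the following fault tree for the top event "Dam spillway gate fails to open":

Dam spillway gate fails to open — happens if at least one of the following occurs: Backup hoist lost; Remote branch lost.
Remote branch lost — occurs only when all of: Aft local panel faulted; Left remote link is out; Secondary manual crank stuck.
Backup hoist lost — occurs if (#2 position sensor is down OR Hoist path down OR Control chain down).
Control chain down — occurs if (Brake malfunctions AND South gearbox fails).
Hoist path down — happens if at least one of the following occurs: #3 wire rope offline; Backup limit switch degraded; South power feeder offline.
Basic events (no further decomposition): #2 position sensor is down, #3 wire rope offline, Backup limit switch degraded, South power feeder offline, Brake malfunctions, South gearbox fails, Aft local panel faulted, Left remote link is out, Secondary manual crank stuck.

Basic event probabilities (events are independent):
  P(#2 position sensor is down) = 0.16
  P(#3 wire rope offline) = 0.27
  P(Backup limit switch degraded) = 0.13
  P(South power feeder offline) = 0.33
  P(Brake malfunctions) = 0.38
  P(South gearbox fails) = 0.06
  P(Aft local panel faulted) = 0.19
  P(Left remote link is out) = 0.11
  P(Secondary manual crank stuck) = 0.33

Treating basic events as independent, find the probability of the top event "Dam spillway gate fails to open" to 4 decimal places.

P(Hoist path down) [OR] = 1 − (1−0.27) × (1−0.13) × (1−0.33) = 0.574483
P(Control chain down) [AND] = 0.38 × 0.06 = 0.022800
P(Backup hoist lost) [OR] = 1 − (1−0.16) × (1−0.574483) × (1−0.022800) = 0.650715
P(Remote branch lost) [AND] = 0.19 × 0.11 × 0.33 = 0.006897
P(Dam spillway gate fails to open) [OR] = 1 − (1−0.650715) × (1−0.006897) = 0.653124
Rounded to 4 decimal places: P(Dam spillway gate fails to open) ≈ 0.6531.

0.6531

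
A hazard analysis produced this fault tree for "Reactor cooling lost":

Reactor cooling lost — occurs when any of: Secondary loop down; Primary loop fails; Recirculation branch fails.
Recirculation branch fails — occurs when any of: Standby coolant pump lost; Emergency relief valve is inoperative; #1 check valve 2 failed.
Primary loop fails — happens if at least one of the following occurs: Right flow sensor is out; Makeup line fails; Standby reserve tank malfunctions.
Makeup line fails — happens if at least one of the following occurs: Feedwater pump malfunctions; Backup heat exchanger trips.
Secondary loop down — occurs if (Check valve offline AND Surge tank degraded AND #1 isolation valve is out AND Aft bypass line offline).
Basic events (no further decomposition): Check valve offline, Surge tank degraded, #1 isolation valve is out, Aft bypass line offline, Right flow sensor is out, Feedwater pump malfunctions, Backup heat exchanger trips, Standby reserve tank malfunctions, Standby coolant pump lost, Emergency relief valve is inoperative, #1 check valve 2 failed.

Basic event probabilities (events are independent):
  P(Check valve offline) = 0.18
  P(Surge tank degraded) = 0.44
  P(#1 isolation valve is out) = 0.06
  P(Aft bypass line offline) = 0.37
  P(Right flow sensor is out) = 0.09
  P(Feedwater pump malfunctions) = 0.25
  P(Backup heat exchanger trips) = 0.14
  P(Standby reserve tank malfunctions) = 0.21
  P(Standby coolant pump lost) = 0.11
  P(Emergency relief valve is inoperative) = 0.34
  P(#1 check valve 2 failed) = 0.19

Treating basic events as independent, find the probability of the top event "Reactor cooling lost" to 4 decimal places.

0.7798

P(Secondary loop down) [AND] = 0.18 × 0.44 × 0.06 × 0.37 = 0.001758
P(Makeup line fails) [OR] = 1 − (1−0.25) × (1−0.14) = 0.355000
P(Primary loop fails) [OR] = 1 − (1−0.09) × (1−0.355000) × (1−0.21) = 0.536310
P(Recirculation branch fails) [OR] = 1 − (1−0.11) × (1−0.34) × (1−0.19) = 0.524206
P(Reactor cooling lost) [OR] = 1 − (1−0.001758) × (1−0.536310) × (1−0.524206) = 0.779767
Rounded to 4 decimal places: P(Reactor cooling lost) ≈ 0.7798.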